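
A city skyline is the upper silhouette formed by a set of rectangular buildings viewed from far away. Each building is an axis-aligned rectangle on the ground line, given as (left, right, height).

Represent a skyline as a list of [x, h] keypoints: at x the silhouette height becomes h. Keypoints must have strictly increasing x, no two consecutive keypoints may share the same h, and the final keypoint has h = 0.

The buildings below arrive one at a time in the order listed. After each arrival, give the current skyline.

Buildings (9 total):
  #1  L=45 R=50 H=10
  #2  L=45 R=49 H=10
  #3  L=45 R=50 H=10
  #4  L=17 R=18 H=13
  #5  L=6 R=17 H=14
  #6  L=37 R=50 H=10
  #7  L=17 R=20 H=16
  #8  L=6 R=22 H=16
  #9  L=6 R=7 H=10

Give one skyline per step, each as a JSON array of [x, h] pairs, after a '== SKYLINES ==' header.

== SKYLINES ==
[[45,10],[50,0]]
[[45,10],[50,0]]
[[45,10],[50,0]]
[[17,13],[18,0],[45,10],[50,0]]
[[6,14],[17,13],[18,0],[45,10],[50,0]]
[[6,14],[17,13],[18,0],[37,10],[50,0]]
[[6,14],[17,16],[20,0],[37,10],[50,0]]
[[6,16],[22,0],[37,10],[50,0]]
[[6,16],[22,0],[37,10],[50,0]]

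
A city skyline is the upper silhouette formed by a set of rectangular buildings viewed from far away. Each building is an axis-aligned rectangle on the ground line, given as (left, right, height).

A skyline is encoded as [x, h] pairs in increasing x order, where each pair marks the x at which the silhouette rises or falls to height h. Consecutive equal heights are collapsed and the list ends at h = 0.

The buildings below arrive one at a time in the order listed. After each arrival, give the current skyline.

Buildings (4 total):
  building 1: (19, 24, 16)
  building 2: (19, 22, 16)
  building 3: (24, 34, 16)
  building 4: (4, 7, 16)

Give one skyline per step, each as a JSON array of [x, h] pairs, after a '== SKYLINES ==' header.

== SKYLINES ==
[[19,16],[24,0]]
[[19,16],[24,0]]
[[19,16],[34,0]]
[[4,16],[7,0],[19,16],[34,0]]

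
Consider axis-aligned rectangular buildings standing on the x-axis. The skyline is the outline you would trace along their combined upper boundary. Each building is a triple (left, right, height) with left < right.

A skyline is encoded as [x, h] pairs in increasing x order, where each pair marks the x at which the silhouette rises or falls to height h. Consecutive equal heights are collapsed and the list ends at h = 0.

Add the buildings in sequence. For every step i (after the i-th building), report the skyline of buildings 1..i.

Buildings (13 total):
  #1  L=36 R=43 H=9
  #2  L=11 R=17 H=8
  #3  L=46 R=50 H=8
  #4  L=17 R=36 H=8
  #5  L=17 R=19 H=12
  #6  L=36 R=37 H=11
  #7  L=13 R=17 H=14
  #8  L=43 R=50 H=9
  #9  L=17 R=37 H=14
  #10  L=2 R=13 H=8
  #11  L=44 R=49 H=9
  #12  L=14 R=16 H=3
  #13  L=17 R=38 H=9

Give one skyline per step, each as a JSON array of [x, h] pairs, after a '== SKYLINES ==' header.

== SKYLINES ==
[[36,9],[43,0]]
[[11,8],[17,0],[36,9],[43,0]]
[[11,8],[17,0],[36,9],[43,0],[46,8],[50,0]]
[[11,8],[36,9],[43,0],[46,8],[50,0]]
[[11,8],[17,12],[19,8],[36,9],[43,0],[46,8],[50,0]]
[[11,8],[17,12],[19,8],[36,11],[37,9],[43,0],[46,8],[50,0]]
[[11,8],[13,14],[17,12],[19,8],[36,11],[37,9],[43,0],[46,8],[50,0]]
[[11,8],[13,14],[17,12],[19,8],[36,11],[37,9],[50,0]]
[[11,8],[13,14],[37,9],[50,0]]
[[2,8],[13,14],[37,9],[50,0]]
[[2,8],[13,14],[37,9],[50,0]]
[[2,8],[13,14],[37,9],[50,0]]
[[2,8],[13,14],[37,9],[50,0]]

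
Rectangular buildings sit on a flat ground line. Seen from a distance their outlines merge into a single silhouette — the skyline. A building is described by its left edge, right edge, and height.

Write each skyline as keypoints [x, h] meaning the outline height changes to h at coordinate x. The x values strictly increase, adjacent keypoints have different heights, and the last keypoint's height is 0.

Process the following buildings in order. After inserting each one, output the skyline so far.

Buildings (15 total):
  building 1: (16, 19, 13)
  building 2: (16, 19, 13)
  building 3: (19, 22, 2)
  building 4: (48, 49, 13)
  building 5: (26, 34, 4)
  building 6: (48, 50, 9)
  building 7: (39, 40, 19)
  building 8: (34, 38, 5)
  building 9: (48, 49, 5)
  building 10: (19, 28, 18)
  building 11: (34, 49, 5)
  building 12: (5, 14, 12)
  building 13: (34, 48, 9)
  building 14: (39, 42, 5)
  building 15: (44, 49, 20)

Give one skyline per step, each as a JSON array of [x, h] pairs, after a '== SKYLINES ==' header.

== SKYLINES ==
[[16,13],[19,0]]
[[16,13],[19,0]]
[[16,13],[19,2],[22,0]]
[[16,13],[19,2],[22,0],[48,13],[49,0]]
[[16,13],[19,2],[22,0],[26,4],[34,0],[48,13],[49,0]]
[[16,13],[19,2],[22,0],[26,4],[34,0],[48,13],[49,9],[50,0]]
[[16,13],[19,2],[22,0],[26,4],[34,0],[39,19],[40,0],[48,13],[49,9],[50,0]]
[[16,13],[19,2],[22,0],[26,4],[34,5],[38,0],[39,19],[40,0],[48,13],[49,9],[50,0]]
[[16,13],[19,2],[22,0],[26,4],[34,5],[38,0],[39,19],[40,0],[48,13],[49,9],[50,0]]
[[16,13],[19,18],[28,4],[34,5],[38,0],[39,19],[40,0],[48,13],[49,9],[50,0]]
[[16,13],[19,18],[28,4],[34,5],[39,19],[40,5],[48,13],[49,9],[50,0]]
[[5,12],[14,0],[16,13],[19,18],[28,4],[34,5],[39,19],[40,5],[48,13],[49,9],[50,0]]
[[5,12],[14,0],[16,13],[19,18],[28,4],[34,9],[39,19],[40,9],[48,13],[49,9],[50,0]]
[[5,12],[14,0],[16,13],[19,18],[28,4],[34,9],[39,19],[40,9],[48,13],[49,9],[50,0]]
[[5,12],[14,0],[16,13],[19,18],[28,4],[34,9],[39,19],[40,9],[44,20],[49,9],[50,0]]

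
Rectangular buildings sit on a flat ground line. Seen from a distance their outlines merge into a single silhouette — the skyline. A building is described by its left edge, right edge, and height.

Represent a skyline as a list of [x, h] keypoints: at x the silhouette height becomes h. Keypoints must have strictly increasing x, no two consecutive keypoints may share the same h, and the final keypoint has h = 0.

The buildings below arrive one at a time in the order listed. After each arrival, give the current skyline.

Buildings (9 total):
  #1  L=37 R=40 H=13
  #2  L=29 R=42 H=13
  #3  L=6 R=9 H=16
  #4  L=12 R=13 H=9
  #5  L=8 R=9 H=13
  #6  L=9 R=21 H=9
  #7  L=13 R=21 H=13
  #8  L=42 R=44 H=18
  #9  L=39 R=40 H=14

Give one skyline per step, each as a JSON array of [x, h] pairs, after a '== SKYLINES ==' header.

== SKYLINES ==
[[37,13],[40,0]]
[[29,13],[42,0]]
[[6,16],[9,0],[29,13],[42,0]]
[[6,16],[9,0],[12,9],[13,0],[29,13],[42,0]]
[[6,16],[9,0],[12,9],[13,0],[29,13],[42,0]]
[[6,16],[9,9],[21,0],[29,13],[42,0]]
[[6,16],[9,9],[13,13],[21,0],[29,13],[42,0]]
[[6,16],[9,9],[13,13],[21,0],[29,13],[42,18],[44,0]]
[[6,16],[9,9],[13,13],[21,0],[29,13],[39,14],[40,13],[42,18],[44,0]]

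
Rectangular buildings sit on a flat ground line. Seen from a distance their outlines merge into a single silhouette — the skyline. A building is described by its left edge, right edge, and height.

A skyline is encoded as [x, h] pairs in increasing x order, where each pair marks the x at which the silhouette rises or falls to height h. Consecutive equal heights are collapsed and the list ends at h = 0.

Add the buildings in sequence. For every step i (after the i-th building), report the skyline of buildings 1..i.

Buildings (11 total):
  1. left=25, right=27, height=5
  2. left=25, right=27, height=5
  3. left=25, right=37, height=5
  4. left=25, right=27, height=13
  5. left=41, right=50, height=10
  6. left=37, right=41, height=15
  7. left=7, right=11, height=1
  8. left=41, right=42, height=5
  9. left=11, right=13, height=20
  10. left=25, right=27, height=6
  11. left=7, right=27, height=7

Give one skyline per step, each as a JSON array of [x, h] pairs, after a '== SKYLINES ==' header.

== SKYLINES ==
[[25,5],[27,0]]
[[25,5],[27,0]]
[[25,5],[37,0]]
[[25,13],[27,5],[37,0]]
[[25,13],[27,5],[37,0],[41,10],[50,0]]
[[25,13],[27,5],[37,15],[41,10],[50,0]]
[[7,1],[11,0],[25,13],[27,5],[37,15],[41,10],[50,0]]
[[7,1],[11,0],[25,13],[27,5],[37,15],[41,10],[50,0]]
[[7,1],[11,20],[13,0],[25,13],[27,5],[37,15],[41,10],[50,0]]
[[7,1],[11,20],[13,0],[25,13],[27,5],[37,15],[41,10],[50,0]]
[[7,7],[11,20],[13,7],[25,13],[27,5],[37,15],[41,10],[50,0]]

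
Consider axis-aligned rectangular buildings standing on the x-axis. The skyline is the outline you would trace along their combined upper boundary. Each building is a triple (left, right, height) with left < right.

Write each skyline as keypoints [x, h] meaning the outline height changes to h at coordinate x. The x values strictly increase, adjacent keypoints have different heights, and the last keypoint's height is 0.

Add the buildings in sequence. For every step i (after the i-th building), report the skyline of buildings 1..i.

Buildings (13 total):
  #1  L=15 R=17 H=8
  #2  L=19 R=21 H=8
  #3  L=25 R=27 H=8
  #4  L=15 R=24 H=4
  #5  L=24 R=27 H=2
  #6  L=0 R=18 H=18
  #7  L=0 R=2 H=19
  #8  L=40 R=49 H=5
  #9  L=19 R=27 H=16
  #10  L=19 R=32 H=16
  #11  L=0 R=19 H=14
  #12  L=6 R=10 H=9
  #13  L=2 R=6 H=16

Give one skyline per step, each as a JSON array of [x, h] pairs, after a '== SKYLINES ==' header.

== SKYLINES ==
[[15,8],[17,0]]
[[15,8],[17,0],[19,8],[21,0]]
[[15,8],[17,0],[19,8],[21,0],[25,8],[27,0]]
[[15,8],[17,4],[19,8],[21,4],[24,0],[25,8],[27,0]]
[[15,8],[17,4],[19,8],[21,4],[24,2],[25,8],[27,0]]
[[0,18],[18,4],[19,8],[21,4],[24,2],[25,8],[27,0]]
[[0,19],[2,18],[18,4],[19,8],[21,4],[24,2],[25,8],[27,0]]
[[0,19],[2,18],[18,4],[19,8],[21,4],[24,2],[25,8],[27,0],[40,5],[49,0]]
[[0,19],[2,18],[18,4],[19,16],[27,0],[40,5],[49,0]]
[[0,19],[2,18],[18,4],[19,16],[32,0],[40,5],[49,0]]
[[0,19],[2,18],[18,14],[19,16],[32,0],[40,5],[49,0]]
[[0,19],[2,18],[18,14],[19,16],[32,0],[40,5],[49,0]]
[[0,19],[2,18],[18,14],[19,16],[32,0],[40,5],[49,0]]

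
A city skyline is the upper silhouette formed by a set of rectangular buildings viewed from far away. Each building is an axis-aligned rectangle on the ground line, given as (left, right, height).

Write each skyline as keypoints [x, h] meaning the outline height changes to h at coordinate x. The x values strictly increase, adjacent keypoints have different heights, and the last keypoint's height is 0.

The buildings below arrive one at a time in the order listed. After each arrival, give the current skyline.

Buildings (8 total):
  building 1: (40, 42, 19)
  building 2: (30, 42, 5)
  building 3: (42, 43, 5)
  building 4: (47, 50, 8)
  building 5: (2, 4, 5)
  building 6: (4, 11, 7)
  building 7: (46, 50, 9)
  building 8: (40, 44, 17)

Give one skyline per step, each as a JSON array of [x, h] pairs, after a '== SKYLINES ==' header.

== SKYLINES ==
[[40,19],[42,0]]
[[30,5],[40,19],[42,0]]
[[30,5],[40,19],[42,5],[43,0]]
[[30,5],[40,19],[42,5],[43,0],[47,8],[50,0]]
[[2,5],[4,0],[30,5],[40,19],[42,5],[43,0],[47,8],[50,0]]
[[2,5],[4,7],[11,0],[30,5],[40,19],[42,5],[43,0],[47,8],[50,0]]
[[2,5],[4,7],[11,0],[30,5],[40,19],[42,5],[43,0],[46,9],[50,0]]
[[2,5],[4,7],[11,0],[30,5],[40,19],[42,17],[44,0],[46,9],[50,0]]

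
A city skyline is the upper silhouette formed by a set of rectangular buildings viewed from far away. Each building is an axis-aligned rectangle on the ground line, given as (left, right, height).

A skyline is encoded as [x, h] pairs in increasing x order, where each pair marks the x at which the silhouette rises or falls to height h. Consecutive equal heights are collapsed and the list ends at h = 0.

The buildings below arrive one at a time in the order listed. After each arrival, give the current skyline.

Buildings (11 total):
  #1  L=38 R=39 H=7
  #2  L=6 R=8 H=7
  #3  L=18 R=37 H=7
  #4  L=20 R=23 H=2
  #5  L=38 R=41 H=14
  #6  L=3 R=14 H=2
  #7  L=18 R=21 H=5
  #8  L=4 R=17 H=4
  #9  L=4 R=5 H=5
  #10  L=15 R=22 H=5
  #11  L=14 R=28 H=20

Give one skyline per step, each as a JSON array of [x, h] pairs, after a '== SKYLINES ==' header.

== SKYLINES ==
[[38,7],[39,0]]
[[6,7],[8,0],[38,7],[39,0]]
[[6,7],[8,0],[18,7],[37,0],[38,7],[39,0]]
[[6,7],[8,0],[18,7],[37,0],[38,7],[39,0]]
[[6,7],[8,0],[18,7],[37,0],[38,14],[41,0]]
[[3,2],[6,7],[8,2],[14,0],[18,7],[37,0],[38,14],[41,0]]
[[3,2],[6,7],[8,2],[14,0],[18,7],[37,0],[38,14],[41,0]]
[[3,2],[4,4],[6,7],[8,4],[17,0],[18,7],[37,0],[38,14],[41,0]]
[[3,2],[4,5],[5,4],[6,7],[8,4],[17,0],[18,7],[37,0],[38,14],[41,0]]
[[3,2],[4,5],[5,4],[6,7],[8,4],[15,5],[18,7],[37,0],[38,14],[41,0]]
[[3,2],[4,5],[5,4],[6,7],[8,4],[14,20],[28,7],[37,0],[38,14],[41,0]]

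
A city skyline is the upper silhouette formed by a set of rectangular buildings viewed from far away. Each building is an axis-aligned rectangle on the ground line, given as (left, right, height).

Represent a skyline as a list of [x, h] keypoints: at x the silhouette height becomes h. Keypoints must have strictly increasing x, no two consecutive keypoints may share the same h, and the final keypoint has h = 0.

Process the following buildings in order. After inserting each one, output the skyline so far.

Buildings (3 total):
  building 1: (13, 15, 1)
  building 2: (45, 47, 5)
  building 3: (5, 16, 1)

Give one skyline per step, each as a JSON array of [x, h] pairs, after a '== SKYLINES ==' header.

== SKYLINES ==
[[13,1],[15,0]]
[[13,1],[15,0],[45,5],[47,0]]
[[5,1],[16,0],[45,5],[47,0]]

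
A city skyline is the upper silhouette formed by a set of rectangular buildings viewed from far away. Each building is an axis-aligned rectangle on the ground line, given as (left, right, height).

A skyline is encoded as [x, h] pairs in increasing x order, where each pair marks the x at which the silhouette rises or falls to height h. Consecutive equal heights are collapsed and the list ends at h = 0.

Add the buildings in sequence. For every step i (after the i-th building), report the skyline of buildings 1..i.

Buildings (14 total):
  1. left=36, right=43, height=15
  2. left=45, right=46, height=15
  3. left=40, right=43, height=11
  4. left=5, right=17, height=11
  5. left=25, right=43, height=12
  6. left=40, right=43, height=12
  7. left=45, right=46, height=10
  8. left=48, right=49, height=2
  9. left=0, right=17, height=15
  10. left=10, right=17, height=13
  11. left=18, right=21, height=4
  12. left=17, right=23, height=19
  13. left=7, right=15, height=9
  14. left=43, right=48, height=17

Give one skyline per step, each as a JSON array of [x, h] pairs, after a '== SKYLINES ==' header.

== SKYLINES ==
[[36,15],[43,0]]
[[36,15],[43,0],[45,15],[46,0]]
[[36,15],[43,0],[45,15],[46,0]]
[[5,11],[17,0],[36,15],[43,0],[45,15],[46,0]]
[[5,11],[17,0],[25,12],[36,15],[43,0],[45,15],[46,0]]
[[5,11],[17,0],[25,12],[36,15],[43,0],[45,15],[46,0]]
[[5,11],[17,0],[25,12],[36,15],[43,0],[45,15],[46,0]]
[[5,11],[17,0],[25,12],[36,15],[43,0],[45,15],[46,0],[48,2],[49,0]]
[[0,15],[17,0],[25,12],[36,15],[43,0],[45,15],[46,0],[48,2],[49,0]]
[[0,15],[17,0],[25,12],[36,15],[43,0],[45,15],[46,0],[48,2],[49,0]]
[[0,15],[17,0],[18,4],[21,0],[25,12],[36,15],[43,0],[45,15],[46,0],[48,2],[49,0]]
[[0,15],[17,19],[23,0],[25,12],[36,15],[43,0],[45,15],[46,0],[48,2],[49,0]]
[[0,15],[17,19],[23,0],[25,12],[36,15],[43,0],[45,15],[46,0],[48,2],[49,0]]
[[0,15],[17,19],[23,0],[25,12],[36,15],[43,17],[48,2],[49,0]]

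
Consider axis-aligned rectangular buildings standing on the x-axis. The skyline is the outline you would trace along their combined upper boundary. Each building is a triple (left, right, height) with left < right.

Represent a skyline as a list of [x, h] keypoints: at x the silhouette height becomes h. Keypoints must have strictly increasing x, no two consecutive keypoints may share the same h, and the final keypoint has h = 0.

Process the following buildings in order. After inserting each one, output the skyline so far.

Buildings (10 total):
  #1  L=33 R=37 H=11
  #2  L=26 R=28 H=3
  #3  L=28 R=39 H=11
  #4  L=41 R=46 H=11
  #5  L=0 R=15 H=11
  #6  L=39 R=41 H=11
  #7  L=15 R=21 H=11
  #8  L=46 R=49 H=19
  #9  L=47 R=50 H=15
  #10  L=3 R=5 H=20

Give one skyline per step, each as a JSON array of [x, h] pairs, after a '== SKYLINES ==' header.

== SKYLINES ==
[[33,11],[37,0]]
[[26,3],[28,0],[33,11],[37,0]]
[[26,3],[28,11],[39,0]]
[[26,3],[28,11],[39,0],[41,11],[46,0]]
[[0,11],[15,0],[26,3],[28,11],[39,0],[41,11],[46,0]]
[[0,11],[15,0],[26,3],[28,11],[46,0]]
[[0,11],[21,0],[26,3],[28,11],[46,0]]
[[0,11],[21,0],[26,3],[28,11],[46,19],[49,0]]
[[0,11],[21,0],[26,3],[28,11],[46,19],[49,15],[50,0]]
[[0,11],[3,20],[5,11],[21,0],[26,3],[28,11],[46,19],[49,15],[50,0]]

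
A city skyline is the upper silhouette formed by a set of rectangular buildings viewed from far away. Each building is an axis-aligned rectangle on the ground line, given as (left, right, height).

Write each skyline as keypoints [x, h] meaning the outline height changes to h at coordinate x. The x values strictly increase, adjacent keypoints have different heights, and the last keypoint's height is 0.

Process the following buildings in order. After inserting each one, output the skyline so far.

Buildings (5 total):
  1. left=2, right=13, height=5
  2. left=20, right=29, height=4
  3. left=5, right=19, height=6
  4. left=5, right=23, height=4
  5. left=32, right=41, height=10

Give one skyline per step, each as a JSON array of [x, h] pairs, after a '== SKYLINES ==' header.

== SKYLINES ==
[[2,5],[13,0]]
[[2,5],[13,0],[20,4],[29,0]]
[[2,5],[5,6],[19,0],[20,4],[29,0]]
[[2,5],[5,6],[19,4],[29,0]]
[[2,5],[5,6],[19,4],[29,0],[32,10],[41,0]]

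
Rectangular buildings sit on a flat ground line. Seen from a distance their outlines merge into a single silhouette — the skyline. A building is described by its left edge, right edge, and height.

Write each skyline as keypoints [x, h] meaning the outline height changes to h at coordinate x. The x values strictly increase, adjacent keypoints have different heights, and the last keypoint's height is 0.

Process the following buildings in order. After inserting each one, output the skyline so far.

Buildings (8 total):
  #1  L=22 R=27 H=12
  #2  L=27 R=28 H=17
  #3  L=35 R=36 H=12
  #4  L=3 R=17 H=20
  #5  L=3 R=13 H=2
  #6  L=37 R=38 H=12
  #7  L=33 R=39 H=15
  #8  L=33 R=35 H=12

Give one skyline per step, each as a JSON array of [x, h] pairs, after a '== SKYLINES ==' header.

== SKYLINES ==
[[22,12],[27,0]]
[[22,12],[27,17],[28,0]]
[[22,12],[27,17],[28,0],[35,12],[36,0]]
[[3,20],[17,0],[22,12],[27,17],[28,0],[35,12],[36,0]]
[[3,20],[17,0],[22,12],[27,17],[28,0],[35,12],[36,0]]
[[3,20],[17,0],[22,12],[27,17],[28,0],[35,12],[36,0],[37,12],[38,0]]
[[3,20],[17,0],[22,12],[27,17],[28,0],[33,15],[39,0]]
[[3,20],[17,0],[22,12],[27,17],[28,0],[33,15],[39,0]]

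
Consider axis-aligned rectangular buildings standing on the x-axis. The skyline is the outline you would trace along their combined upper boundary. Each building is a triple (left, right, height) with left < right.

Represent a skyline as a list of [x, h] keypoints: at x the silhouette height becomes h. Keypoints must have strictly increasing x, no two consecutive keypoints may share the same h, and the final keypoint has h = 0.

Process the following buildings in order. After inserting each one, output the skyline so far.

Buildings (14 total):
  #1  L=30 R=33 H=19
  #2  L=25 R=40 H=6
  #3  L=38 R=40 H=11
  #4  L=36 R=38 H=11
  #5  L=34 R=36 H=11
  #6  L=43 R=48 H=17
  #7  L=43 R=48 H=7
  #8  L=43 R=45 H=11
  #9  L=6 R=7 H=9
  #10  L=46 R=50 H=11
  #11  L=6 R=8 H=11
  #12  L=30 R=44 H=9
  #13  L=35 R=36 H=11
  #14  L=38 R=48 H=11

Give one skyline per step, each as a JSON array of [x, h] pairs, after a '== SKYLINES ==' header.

== SKYLINES ==
[[30,19],[33,0]]
[[25,6],[30,19],[33,6],[40,0]]
[[25,6],[30,19],[33,6],[38,11],[40,0]]
[[25,6],[30,19],[33,6],[36,11],[40,0]]
[[25,6],[30,19],[33,6],[34,11],[40,0]]
[[25,6],[30,19],[33,6],[34,11],[40,0],[43,17],[48,0]]
[[25,6],[30,19],[33,6],[34,11],[40,0],[43,17],[48,0]]
[[25,6],[30,19],[33,6],[34,11],[40,0],[43,17],[48,0]]
[[6,9],[7,0],[25,6],[30,19],[33,6],[34,11],[40,0],[43,17],[48,0]]
[[6,9],[7,0],[25,6],[30,19],[33,6],[34,11],[40,0],[43,17],[48,11],[50,0]]
[[6,11],[8,0],[25,6],[30,19],[33,6],[34,11],[40,0],[43,17],[48,11],[50,0]]
[[6,11],[8,0],[25,6],[30,19],[33,9],[34,11],[40,9],[43,17],[48,11],[50,0]]
[[6,11],[8,0],[25,6],[30,19],[33,9],[34,11],[40,9],[43,17],[48,11],[50,0]]
[[6,11],[8,0],[25,6],[30,19],[33,9],[34,11],[43,17],[48,11],[50,0]]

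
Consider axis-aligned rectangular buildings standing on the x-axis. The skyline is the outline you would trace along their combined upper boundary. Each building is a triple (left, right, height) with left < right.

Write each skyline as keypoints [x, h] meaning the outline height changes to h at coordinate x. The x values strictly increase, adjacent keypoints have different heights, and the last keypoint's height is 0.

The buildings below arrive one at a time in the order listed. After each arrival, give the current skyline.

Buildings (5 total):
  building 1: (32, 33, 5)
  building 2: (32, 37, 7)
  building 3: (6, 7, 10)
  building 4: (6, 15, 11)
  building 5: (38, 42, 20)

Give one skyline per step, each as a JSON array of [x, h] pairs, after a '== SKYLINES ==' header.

== SKYLINES ==
[[32,5],[33,0]]
[[32,7],[37,0]]
[[6,10],[7,0],[32,7],[37,0]]
[[6,11],[15,0],[32,7],[37,0]]
[[6,11],[15,0],[32,7],[37,0],[38,20],[42,0]]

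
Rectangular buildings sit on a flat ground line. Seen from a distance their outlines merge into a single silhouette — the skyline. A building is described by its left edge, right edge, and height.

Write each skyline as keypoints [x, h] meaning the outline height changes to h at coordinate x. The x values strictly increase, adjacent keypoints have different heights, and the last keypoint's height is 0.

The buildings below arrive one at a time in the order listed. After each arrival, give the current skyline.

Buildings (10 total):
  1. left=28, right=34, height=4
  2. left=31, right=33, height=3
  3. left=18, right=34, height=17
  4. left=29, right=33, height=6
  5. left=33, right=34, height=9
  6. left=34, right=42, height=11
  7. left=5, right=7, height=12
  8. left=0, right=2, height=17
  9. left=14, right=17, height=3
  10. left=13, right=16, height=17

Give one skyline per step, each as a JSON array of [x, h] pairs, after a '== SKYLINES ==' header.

== SKYLINES ==
[[28,4],[34,0]]
[[28,4],[34,0]]
[[18,17],[34,0]]
[[18,17],[34,0]]
[[18,17],[34,0]]
[[18,17],[34,11],[42,0]]
[[5,12],[7,0],[18,17],[34,11],[42,0]]
[[0,17],[2,0],[5,12],[7,0],[18,17],[34,11],[42,0]]
[[0,17],[2,0],[5,12],[7,0],[14,3],[17,0],[18,17],[34,11],[42,0]]
[[0,17],[2,0],[5,12],[7,0],[13,17],[16,3],[17,0],[18,17],[34,11],[42,0]]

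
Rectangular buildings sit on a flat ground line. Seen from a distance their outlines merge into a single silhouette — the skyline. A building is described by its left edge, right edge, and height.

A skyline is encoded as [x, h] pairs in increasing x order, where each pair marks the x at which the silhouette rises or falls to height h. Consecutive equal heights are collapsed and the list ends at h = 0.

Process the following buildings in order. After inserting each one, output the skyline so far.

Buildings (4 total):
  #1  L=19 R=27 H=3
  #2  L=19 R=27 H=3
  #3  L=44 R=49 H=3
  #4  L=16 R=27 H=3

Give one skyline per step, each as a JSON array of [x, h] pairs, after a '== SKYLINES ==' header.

== SKYLINES ==
[[19,3],[27,0]]
[[19,3],[27,0]]
[[19,3],[27,0],[44,3],[49,0]]
[[16,3],[27,0],[44,3],[49,0]]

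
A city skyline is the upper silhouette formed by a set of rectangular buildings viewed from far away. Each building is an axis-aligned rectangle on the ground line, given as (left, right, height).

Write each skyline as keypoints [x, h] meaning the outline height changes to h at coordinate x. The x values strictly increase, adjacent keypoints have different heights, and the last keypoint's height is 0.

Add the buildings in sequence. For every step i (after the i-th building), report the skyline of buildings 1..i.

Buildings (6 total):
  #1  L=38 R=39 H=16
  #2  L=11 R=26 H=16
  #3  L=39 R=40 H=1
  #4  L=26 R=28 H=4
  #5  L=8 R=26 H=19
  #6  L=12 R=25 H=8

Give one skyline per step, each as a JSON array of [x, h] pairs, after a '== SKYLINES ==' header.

== SKYLINES ==
[[38,16],[39,0]]
[[11,16],[26,0],[38,16],[39,0]]
[[11,16],[26,0],[38,16],[39,1],[40,0]]
[[11,16],[26,4],[28,0],[38,16],[39,1],[40,0]]
[[8,19],[26,4],[28,0],[38,16],[39,1],[40,0]]
[[8,19],[26,4],[28,0],[38,16],[39,1],[40,0]]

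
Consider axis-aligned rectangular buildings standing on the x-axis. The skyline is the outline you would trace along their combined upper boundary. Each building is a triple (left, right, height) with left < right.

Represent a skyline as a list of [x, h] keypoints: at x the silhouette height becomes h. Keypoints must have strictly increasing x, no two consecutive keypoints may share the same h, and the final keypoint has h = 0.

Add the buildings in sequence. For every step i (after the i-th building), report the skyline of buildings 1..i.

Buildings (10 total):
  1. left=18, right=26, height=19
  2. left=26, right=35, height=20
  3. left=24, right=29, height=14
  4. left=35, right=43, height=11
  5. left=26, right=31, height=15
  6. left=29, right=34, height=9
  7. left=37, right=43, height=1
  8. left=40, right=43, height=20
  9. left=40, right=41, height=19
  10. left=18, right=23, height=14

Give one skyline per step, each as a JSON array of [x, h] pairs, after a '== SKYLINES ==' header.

== SKYLINES ==
[[18,19],[26,0]]
[[18,19],[26,20],[35,0]]
[[18,19],[26,20],[35,0]]
[[18,19],[26,20],[35,11],[43,0]]
[[18,19],[26,20],[35,11],[43,0]]
[[18,19],[26,20],[35,11],[43,0]]
[[18,19],[26,20],[35,11],[43,0]]
[[18,19],[26,20],[35,11],[40,20],[43,0]]
[[18,19],[26,20],[35,11],[40,20],[43,0]]
[[18,19],[26,20],[35,11],[40,20],[43,0]]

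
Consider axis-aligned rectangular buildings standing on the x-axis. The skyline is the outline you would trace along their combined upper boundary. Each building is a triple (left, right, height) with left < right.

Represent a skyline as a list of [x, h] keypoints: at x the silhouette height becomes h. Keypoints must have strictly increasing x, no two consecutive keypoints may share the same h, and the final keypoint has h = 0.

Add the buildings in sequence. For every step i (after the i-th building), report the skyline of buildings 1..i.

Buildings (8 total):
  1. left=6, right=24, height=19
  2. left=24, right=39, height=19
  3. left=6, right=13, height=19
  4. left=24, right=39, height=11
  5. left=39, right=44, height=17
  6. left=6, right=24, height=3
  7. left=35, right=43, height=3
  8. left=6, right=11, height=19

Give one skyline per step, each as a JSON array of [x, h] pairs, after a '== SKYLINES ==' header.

== SKYLINES ==
[[6,19],[24,0]]
[[6,19],[39,0]]
[[6,19],[39,0]]
[[6,19],[39,0]]
[[6,19],[39,17],[44,0]]
[[6,19],[39,17],[44,0]]
[[6,19],[39,17],[44,0]]
[[6,19],[39,17],[44,0]]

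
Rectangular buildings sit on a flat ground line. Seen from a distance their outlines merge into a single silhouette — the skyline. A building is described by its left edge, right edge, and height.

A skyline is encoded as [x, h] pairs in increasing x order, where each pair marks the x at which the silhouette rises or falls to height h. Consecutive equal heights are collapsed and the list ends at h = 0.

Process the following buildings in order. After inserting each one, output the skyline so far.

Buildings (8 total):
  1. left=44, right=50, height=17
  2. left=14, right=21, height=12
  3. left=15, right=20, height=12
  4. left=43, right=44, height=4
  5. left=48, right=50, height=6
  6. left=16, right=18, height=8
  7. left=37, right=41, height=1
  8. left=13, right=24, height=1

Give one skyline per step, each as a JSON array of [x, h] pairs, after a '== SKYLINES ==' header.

== SKYLINES ==
[[44,17],[50,0]]
[[14,12],[21,0],[44,17],[50,0]]
[[14,12],[21,0],[44,17],[50,0]]
[[14,12],[21,0],[43,4],[44,17],[50,0]]
[[14,12],[21,0],[43,4],[44,17],[50,0]]
[[14,12],[21,0],[43,4],[44,17],[50,0]]
[[14,12],[21,0],[37,1],[41,0],[43,4],[44,17],[50,0]]
[[13,1],[14,12],[21,1],[24,0],[37,1],[41,0],[43,4],[44,17],[50,0]]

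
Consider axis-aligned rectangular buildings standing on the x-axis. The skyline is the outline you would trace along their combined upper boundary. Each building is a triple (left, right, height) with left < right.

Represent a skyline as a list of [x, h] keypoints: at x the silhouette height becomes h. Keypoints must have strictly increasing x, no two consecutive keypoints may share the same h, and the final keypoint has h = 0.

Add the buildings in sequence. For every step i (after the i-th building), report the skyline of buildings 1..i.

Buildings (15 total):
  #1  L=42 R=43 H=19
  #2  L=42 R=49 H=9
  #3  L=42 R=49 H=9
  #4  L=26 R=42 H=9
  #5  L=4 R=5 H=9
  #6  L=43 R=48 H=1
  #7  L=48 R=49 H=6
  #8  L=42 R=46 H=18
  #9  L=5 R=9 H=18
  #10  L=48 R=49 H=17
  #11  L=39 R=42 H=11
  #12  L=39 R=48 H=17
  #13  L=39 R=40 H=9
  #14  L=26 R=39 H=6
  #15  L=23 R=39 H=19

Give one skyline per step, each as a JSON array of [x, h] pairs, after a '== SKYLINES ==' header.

== SKYLINES ==
[[42,19],[43,0]]
[[42,19],[43,9],[49,0]]
[[42,19],[43,9],[49,0]]
[[26,9],[42,19],[43,9],[49,0]]
[[4,9],[5,0],[26,9],[42,19],[43,9],[49,0]]
[[4,9],[5,0],[26,9],[42,19],[43,9],[49,0]]
[[4,9],[5,0],[26,9],[42,19],[43,9],[49,0]]
[[4,9],[5,0],[26,9],[42,19],[43,18],[46,9],[49,0]]
[[4,9],[5,18],[9,0],[26,9],[42,19],[43,18],[46,9],[49,0]]
[[4,9],[5,18],[9,0],[26,9],[42,19],[43,18],[46,9],[48,17],[49,0]]
[[4,9],[5,18],[9,0],[26,9],[39,11],[42,19],[43,18],[46,9],[48,17],[49,0]]
[[4,9],[5,18],[9,0],[26,9],[39,17],[42,19],[43,18],[46,17],[49,0]]
[[4,9],[5,18],[9,0],[26,9],[39,17],[42,19],[43,18],[46,17],[49,0]]
[[4,9],[5,18],[9,0],[26,9],[39,17],[42,19],[43,18],[46,17],[49,0]]
[[4,9],[5,18],[9,0],[23,19],[39,17],[42,19],[43,18],[46,17],[49,0]]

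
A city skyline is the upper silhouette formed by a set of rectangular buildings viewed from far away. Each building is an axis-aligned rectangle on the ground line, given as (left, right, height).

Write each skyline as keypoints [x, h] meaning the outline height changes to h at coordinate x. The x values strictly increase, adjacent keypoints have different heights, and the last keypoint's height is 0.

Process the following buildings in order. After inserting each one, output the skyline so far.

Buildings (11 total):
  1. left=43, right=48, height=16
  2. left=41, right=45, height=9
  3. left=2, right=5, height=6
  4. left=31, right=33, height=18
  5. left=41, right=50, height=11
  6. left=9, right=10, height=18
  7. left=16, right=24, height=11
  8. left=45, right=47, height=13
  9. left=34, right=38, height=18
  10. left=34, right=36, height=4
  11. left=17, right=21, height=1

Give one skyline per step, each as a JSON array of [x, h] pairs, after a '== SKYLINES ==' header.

== SKYLINES ==
[[43,16],[48,0]]
[[41,9],[43,16],[48,0]]
[[2,6],[5,0],[41,9],[43,16],[48,0]]
[[2,6],[5,0],[31,18],[33,0],[41,9],[43,16],[48,0]]
[[2,6],[5,0],[31,18],[33,0],[41,11],[43,16],[48,11],[50,0]]
[[2,6],[5,0],[9,18],[10,0],[31,18],[33,0],[41,11],[43,16],[48,11],[50,0]]
[[2,6],[5,0],[9,18],[10,0],[16,11],[24,0],[31,18],[33,0],[41,11],[43,16],[48,11],[50,0]]
[[2,6],[5,0],[9,18],[10,0],[16,11],[24,0],[31,18],[33,0],[41,11],[43,16],[48,11],[50,0]]
[[2,6],[5,0],[9,18],[10,0],[16,11],[24,0],[31,18],[33,0],[34,18],[38,0],[41,11],[43,16],[48,11],[50,0]]
[[2,6],[5,0],[9,18],[10,0],[16,11],[24,0],[31,18],[33,0],[34,18],[38,0],[41,11],[43,16],[48,11],[50,0]]
[[2,6],[5,0],[9,18],[10,0],[16,11],[24,0],[31,18],[33,0],[34,18],[38,0],[41,11],[43,16],[48,11],[50,0]]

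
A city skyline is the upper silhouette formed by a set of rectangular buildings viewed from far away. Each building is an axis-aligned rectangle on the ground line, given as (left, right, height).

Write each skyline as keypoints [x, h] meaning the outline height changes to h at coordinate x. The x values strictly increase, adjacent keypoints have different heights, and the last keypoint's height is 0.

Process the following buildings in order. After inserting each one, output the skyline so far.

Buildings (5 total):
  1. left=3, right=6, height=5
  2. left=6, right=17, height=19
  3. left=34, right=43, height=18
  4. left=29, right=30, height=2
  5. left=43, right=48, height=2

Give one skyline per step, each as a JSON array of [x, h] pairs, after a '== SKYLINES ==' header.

== SKYLINES ==
[[3,5],[6,0]]
[[3,5],[6,19],[17,0]]
[[3,5],[6,19],[17,0],[34,18],[43,0]]
[[3,5],[6,19],[17,0],[29,2],[30,0],[34,18],[43,0]]
[[3,5],[6,19],[17,0],[29,2],[30,0],[34,18],[43,2],[48,0]]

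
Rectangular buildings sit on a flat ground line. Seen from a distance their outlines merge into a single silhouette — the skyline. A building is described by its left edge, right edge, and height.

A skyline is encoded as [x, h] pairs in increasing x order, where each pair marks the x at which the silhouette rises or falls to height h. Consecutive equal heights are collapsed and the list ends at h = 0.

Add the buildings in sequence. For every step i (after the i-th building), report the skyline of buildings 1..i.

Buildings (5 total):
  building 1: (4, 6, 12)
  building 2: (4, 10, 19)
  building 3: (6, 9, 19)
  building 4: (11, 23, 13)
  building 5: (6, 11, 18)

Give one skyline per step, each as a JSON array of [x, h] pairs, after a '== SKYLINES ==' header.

== SKYLINES ==
[[4,12],[6,0]]
[[4,19],[10,0]]
[[4,19],[10,0]]
[[4,19],[10,0],[11,13],[23,0]]
[[4,19],[10,18],[11,13],[23,0]]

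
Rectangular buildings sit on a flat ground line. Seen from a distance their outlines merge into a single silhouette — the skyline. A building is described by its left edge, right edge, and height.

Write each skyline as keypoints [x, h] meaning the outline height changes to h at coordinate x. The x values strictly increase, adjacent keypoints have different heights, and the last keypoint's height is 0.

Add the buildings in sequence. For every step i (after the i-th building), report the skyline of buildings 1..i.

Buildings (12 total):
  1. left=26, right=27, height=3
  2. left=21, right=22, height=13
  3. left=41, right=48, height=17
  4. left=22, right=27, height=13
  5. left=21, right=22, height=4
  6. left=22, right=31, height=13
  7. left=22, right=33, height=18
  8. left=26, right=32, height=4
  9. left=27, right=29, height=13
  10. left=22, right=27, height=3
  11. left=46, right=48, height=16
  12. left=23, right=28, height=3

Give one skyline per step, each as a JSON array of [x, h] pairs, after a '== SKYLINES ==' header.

== SKYLINES ==
[[26,3],[27,0]]
[[21,13],[22,0],[26,3],[27,0]]
[[21,13],[22,0],[26,3],[27,0],[41,17],[48,0]]
[[21,13],[27,0],[41,17],[48,0]]
[[21,13],[27,0],[41,17],[48,0]]
[[21,13],[31,0],[41,17],[48,0]]
[[21,13],[22,18],[33,0],[41,17],[48,0]]
[[21,13],[22,18],[33,0],[41,17],[48,0]]
[[21,13],[22,18],[33,0],[41,17],[48,0]]
[[21,13],[22,18],[33,0],[41,17],[48,0]]
[[21,13],[22,18],[33,0],[41,17],[48,0]]
[[21,13],[22,18],[33,0],[41,17],[48,0]]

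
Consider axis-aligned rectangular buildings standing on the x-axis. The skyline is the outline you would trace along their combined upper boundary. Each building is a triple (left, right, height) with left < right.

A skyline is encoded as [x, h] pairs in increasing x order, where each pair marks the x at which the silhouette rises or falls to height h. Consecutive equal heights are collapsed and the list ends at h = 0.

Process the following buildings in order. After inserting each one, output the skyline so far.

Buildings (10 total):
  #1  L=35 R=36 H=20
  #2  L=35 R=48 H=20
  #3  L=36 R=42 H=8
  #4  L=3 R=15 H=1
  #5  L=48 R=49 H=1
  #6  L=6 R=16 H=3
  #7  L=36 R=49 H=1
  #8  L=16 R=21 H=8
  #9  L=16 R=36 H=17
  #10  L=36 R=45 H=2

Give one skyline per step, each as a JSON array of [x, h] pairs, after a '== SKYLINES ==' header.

== SKYLINES ==
[[35,20],[36,0]]
[[35,20],[48,0]]
[[35,20],[48,0]]
[[3,1],[15,0],[35,20],[48,0]]
[[3,1],[15,0],[35,20],[48,1],[49,0]]
[[3,1],[6,3],[16,0],[35,20],[48,1],[49,0]]
[[3,1],[6,3],[16,0],[35,20],[48,1],[49,0]]
[[3,1],[6,3],[16,8],[21,0],[35,20],[48,1],[49,0]]
[[3,1],[6,3],[16,17],[35,20],[48,1],[49,0]]
[[3,1],[6,3],[16,17],[35,20],[48,1],[49,0]]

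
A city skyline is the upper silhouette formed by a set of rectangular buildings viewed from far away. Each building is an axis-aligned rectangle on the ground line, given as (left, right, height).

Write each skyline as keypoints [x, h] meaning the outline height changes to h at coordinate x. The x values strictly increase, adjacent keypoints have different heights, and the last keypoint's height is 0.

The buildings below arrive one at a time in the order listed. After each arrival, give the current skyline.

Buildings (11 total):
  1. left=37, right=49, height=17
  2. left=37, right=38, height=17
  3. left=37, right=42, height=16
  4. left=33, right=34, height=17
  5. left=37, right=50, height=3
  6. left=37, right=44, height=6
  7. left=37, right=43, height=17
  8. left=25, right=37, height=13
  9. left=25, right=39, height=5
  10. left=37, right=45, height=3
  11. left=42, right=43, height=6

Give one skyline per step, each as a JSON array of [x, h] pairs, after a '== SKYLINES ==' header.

== SKYLINES ==
[[37,17],[49,0]]
[[37,17],[49,0]]
[[37,17],[49,0]]
[[33,17],[34,0],[37,17],[49,0]]
[[33,17],[34,0],[37,17],[49,3],[50,0]]
[[33,17],[34,0],[37,17],[49,3],[50,0]]
[[33,17],[34,0],[37,17],[49,3],[50,0]]
[[25,13],[33,17],[34,13],[37,17],[49,3],[50,0]]
[[25,13],[33,17],[34,13],[37,17],[49,3],[50,0]]
[[25,13],[33,17],[34,13],[37,17],[49,3],[50,0]]
[[25,13],[33,17],[34,13],[37,17],[49,3],[50,0]]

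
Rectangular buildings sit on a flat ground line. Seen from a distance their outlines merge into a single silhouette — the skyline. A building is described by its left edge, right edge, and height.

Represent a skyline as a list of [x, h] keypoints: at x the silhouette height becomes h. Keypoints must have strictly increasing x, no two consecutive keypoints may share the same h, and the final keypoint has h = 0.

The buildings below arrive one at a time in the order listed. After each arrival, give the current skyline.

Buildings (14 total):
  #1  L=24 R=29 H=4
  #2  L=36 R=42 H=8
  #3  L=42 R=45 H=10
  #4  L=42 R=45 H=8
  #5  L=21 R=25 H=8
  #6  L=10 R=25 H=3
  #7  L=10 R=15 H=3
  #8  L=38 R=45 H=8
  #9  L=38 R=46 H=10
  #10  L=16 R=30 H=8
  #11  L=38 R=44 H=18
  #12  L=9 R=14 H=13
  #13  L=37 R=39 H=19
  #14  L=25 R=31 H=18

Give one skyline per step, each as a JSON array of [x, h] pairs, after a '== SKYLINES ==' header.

== SKYLINES ==
[[24,4],[29,0]]
[[24,4],[29,0],[36,8],[42,0]]
[[24,4],[29,0],[36,8],[42,10],[45,0]]
[[24,4],[29,0],[36,8],[42,10],[45,0]]
[[21,8],[25,4],[29,0],[36,8],[42,10],[45,0]]
[[10,3],[21,8],[25,4],[29,0],[36,8],[42,10],[45,0]]
[[10,3],[21,8],[25,4],[29,0],[36,8],[42,10],[45,0]]
[[10,3],[21,8],[25,4],[29,0],[36,8],[42,10],[45,0]]
[[10,3],[21,8],[25,4],[29,0],[36,8],[38,10],[46,0]]
[[10,3],[16,8],[30,0],[36,8],[38,10],[46,0]]
[[10,3],[16,8],[30,0],[36,8],[38,18],[44,10],[46,0]]
[[9,13],[14,3],[16,8],[30,0],[36,8],[38,18],[44,10],[46,0]]
[[9,13],[14,3],[16,8],[30,0],[36,8],[37,19],[39,18],[44,10],[46,0]]
[[9,13],[14,3],[16,8],[25,18],[31,0],[36,8],[37,19],[39,18],[44,10],[46,0]]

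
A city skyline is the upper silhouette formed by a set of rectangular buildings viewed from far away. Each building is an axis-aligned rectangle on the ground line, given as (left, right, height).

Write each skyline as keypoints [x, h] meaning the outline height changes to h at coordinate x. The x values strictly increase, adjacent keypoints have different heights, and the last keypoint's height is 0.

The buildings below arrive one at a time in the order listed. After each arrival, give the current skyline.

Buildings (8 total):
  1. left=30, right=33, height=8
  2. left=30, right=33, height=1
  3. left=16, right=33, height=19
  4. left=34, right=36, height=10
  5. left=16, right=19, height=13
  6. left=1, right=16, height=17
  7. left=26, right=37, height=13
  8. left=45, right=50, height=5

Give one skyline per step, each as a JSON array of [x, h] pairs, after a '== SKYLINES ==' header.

== SKYLINES ==
[[30,8],[33,0]]
[[30,8],[33,0]]
[[16,19],[33,0]]
[[16,19],[33,0],[34,10],[36,0]]
[[16,19],[33,0],[34,10],[36,0]]
[[1,17],[16,19],[33,0],[34,10],[36,0]]
[[1,17],[16,19],[33,13],[37,0]]
[[1,17],[16,19],[33,13],[37,0],[45,5],[50,0]]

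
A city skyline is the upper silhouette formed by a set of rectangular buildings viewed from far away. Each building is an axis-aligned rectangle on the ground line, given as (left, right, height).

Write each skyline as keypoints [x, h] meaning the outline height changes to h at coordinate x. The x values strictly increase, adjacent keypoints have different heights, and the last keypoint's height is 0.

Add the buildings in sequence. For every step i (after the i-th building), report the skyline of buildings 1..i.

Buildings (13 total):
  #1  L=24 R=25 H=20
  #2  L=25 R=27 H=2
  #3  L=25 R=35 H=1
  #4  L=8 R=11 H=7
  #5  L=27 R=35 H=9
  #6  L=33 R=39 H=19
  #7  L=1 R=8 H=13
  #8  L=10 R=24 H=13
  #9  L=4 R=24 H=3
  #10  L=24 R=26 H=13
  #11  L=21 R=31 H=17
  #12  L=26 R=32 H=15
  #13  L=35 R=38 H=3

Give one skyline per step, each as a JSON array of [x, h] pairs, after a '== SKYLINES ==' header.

== SKYLINES ==
[[24,20],[25,0]]
[[24,20],[25,2],[27,0]]
[[24,20],[25,2],[27,1],[35,0]]
[[8,7],[11,0],[24,20],[25,2],[27,1],[35,0]]
[[8,7],[11,0],[24,20],[25,2],[27,9],[35,0]]
[[8,7],[11,0],[24,20],[25,2],[27,9],[33,19],[39,0]]
[[1,13],[8,7],[11,0],[24,20],[25,2],[27,9],[33,19],[39,0]]
[[1,13],[8,7],[10,13],[24,20],[25,2],[27,9],[33,19],[39,0]]
[[1,13],[8,7],[10,13],[24,20],[25,2],[27,9],[33,19],[39,0]]
[[1,13],[8,7],[10,13],[24,20],[25,13],[26,2],[27,9],[33,19],[39,0]]
[[1,13],[8,7],[10,13],[21,17],[24,20],[25,17],[31,9],[33,19],[39,0]]
[[1,13],[8,7],[10,13],[21,17],[24,20],[25,17],[31,15],[32,9],[33,19],[39,0]]
[[1,13],[8,7],[10,13],[21,17],[24,20],[25,17],[31,15],[32,9],[33,19],[39,0]]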